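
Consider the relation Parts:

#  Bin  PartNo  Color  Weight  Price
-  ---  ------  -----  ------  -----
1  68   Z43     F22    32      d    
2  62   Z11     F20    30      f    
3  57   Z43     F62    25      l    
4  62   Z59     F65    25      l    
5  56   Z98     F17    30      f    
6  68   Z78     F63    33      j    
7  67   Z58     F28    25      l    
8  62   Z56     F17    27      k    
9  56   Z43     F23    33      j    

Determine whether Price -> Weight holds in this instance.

Price=d: row 1 → Weight = 32 ✓
Price=f: rows 2, 5 → Weight = 30, 30 ✓
Price=l: rows 3, 4, 7 → Weight = 25, 25, 25 ✓
Price=j: rows 6, 9 → Weight = 33, 33 ✓
Price=k: row 8 → Weight = 27 ✓
Every Price value is associated with a single Weight value, so Price -> Weight holds.

Yes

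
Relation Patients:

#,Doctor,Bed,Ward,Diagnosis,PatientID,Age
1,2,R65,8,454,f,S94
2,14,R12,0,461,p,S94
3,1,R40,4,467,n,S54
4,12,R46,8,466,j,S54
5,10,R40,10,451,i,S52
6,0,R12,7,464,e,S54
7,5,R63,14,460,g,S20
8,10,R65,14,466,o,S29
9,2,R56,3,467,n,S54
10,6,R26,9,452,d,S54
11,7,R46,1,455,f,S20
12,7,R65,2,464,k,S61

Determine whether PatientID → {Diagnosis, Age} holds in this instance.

No

PatientID=f: rows 1, 11 → {Diagnosis,Age} takes values {(454, S94), (455, S20)} — violation
PatientID=p: row 2 → {Diagnosis,Age} = (461, S94) ✓
PatientID=n: rows 3, 9 → {Diagnosis,Age} = (467, S54), (467, S54) ✓
PatientID=j: row 4 → {Diagnosis,Age} = (466, S54) ✓
PatientID=i: row 5 → {Diagnosis,Age} = (451, S52) ✓
PatientID=e: row 6 → {Diagnosis,Age} = (464, S54) ✓
PatientID=g: row 7 → {Diagnosis,Age} = (460, S20) ✓
PatientID=o: row 8 → {Diagnosis,Age} = (466, S29) ✓
PatientID=d: row 10 → {Diagnosis,Age} = (452, S54) ✓
PatientID=k: row 12 → {Diagnosis,Age} = (464, S61) ✓
Two rows agree on PatientID but differ on {Diagnosis, Age}, so PatientID → {Diagnosis, Age} does not hold.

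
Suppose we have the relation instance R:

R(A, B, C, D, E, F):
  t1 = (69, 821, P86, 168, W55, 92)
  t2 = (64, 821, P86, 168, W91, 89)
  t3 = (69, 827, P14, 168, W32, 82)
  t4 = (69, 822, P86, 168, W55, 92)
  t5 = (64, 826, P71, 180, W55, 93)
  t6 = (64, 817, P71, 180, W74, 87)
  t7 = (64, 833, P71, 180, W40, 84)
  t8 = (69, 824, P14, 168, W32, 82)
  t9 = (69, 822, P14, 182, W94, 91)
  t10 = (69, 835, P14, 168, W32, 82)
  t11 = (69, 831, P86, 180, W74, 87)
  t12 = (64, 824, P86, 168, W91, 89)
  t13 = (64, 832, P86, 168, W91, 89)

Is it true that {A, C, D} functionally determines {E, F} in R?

(A=69, C=P86, D=168): rows 1, 4 → {E,F} = (W55, 92), (W55, 92) ✓
(A=64, C=P86, D=168): rows 2, 12, 13 → {E,F} = (W91, 89), (W91, 89), (W91, 89) ✓
(A=69, C=P14, D=168): rows 3, 8, 10 → {E,F} = (W32, 82), (W32, 82), (W32, 82) ✓
(A=64, C=P71, D=180): rows 5, 6, 7 → {E,F} takes values {(W55, 93), (W74, 87), (W40, 84)} — violation
(A=69, C=P14, D=182): row 9 → {E,F} = (W94, 91) ✓
(A=69, C=P86, D=180): row 11 → {E,F} = (W74, 87) ✓
Two rows agree on {A, C, D} but differ on {E, F}, so {A, C, D} → {E, F} does not hold.

No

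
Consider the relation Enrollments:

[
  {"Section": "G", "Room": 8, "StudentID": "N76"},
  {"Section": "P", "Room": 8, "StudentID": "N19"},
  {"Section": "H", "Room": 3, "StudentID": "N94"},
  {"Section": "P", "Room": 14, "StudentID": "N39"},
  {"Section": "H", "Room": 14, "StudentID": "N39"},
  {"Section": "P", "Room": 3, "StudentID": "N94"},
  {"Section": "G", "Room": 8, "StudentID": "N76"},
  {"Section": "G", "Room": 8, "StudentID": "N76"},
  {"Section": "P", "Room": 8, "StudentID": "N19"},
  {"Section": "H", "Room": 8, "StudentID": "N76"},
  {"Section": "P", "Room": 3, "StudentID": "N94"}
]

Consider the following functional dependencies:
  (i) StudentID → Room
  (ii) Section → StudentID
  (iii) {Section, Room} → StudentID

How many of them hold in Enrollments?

(i) StudentID → Room: every LHS value maps to a single RHS value — holds.
(ii) Section → StudentID: Section=P: 5 rows → StudentID takes values {N19, N39, N94} — violation; Section=H: 3 rows → StudentID takes values {N94, N39, N76} — violation — fails.
(iii) {Section, Room} → StudentID: every LHS value maps to a single RHS value — holds.
2 of the 3 dependencies hold.

2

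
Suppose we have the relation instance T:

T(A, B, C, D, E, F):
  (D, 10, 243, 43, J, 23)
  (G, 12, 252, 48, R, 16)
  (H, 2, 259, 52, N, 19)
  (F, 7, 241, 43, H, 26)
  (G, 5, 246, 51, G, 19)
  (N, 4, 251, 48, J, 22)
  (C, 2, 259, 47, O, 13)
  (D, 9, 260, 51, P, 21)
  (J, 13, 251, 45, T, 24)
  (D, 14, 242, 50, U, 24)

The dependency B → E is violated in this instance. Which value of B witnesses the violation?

B=10: 1 row → E = J ✓
B=12: 1 row → E = R ✓
B=2: 2 rows → E takes values {N, O} — violation
B=7: 1 row → E = H ✓
B=5: 1 row → E = G ✓
B=4: 1 row → E = J ✓
B=9: 1 row → E = P ✓
B=13: 1 row → E = T ✓
B=14: 1 row → E = U ✓
The only B value with inconsistent E is B=2.

2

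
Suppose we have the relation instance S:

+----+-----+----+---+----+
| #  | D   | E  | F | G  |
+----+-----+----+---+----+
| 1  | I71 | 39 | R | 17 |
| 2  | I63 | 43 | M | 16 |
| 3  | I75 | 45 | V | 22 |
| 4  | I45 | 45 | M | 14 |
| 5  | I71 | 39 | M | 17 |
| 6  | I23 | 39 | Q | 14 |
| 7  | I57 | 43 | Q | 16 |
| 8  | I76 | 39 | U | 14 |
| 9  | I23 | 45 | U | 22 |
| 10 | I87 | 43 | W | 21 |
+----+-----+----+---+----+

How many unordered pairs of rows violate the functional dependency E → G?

E=39: violating pairs (1,6), (1,8), (5,6), (5,8) — 4 pairs.
E=43: violating pairs (2,10), (7,10) — 2 pairs.
E=45: violating pairs (3,4), (4,9) — 2 pairs.

8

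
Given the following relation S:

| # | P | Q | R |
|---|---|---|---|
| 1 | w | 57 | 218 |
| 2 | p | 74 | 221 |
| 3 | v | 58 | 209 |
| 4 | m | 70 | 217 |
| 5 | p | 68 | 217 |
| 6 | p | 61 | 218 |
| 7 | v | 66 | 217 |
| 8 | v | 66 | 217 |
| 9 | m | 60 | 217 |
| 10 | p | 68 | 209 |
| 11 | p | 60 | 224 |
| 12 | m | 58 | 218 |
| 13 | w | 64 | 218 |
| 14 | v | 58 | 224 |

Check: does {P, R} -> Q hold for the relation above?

No

(P=w, R=218): rows 1, 13 → Q takes values {57, 64} — violation
(P=p, R=221): row 2 → Q = 74 ✓
(P=v, R=209): row 3 → Q = 58 ✓
(P=m, R=217): rows 4, 9 → Q takes values {70, 60} — violation
(P=p, R=217): row 5 → Q = 68 ✓
(P=p, R=218): row 6 → Q = 61 ✓
(P=v, R=217): rows 7, 8 → Q = 66, 66 ✓
(P=p, R=209): row 10 → Q = 68 ✓
(P=p, R=224): row 11 → Q = 60 ✓
(P=m, R=218): row 12 → Q = 58 ✓
(P=v, R=224): row 14 → Q = 58 ✓
Two rows agree on {P, R} but differ on Q, so {P, R} -> Q does not hold.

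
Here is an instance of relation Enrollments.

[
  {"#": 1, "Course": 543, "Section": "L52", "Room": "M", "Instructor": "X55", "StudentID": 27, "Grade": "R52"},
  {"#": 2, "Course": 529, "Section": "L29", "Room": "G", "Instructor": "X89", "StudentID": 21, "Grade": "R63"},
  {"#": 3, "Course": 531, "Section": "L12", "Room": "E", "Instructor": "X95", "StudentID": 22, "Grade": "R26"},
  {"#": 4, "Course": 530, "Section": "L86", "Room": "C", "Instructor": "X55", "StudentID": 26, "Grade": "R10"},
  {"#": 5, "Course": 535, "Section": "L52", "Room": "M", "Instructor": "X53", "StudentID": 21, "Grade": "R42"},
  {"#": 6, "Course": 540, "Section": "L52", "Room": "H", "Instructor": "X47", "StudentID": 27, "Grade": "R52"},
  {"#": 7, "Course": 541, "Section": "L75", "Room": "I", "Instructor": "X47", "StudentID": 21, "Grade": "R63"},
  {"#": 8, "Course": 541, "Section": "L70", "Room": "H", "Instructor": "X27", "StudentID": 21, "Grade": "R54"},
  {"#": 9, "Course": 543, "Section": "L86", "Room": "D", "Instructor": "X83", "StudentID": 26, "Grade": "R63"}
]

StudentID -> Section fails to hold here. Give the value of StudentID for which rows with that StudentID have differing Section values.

21

StudentID=27: rows 1, 6 → Section = L52, L52 ✓
StudentID=21: rows 2, 5, 7, 8 → Section takes values {L29, L52, L75, L70} — violation
StudentID=22: row 3 → Section = L12 ✓
StudentID=26: rows 4, 9 → Section = L86, L86 ✓
The only StudentID value with inconsistent Section is StudentID=21.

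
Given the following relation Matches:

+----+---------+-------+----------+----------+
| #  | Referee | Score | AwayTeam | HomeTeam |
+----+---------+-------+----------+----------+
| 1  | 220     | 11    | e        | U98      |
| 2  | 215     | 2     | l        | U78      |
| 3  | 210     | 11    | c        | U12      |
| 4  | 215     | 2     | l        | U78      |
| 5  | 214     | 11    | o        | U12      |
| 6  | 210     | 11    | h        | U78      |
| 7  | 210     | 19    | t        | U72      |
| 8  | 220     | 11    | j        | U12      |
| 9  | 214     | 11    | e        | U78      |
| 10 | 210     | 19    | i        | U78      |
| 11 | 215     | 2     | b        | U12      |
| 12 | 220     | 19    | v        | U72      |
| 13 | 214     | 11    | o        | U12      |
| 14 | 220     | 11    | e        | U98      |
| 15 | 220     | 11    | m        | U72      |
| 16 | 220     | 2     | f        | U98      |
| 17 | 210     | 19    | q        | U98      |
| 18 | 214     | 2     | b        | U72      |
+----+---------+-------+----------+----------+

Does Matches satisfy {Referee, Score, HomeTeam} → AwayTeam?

(Referee=220, Score=11, HomeTeam=U98): rows 1, 14 → AwayTeam = e, e ✓
(Referee=215, Score=2, HomeTeam=U78): rows 2, 4 → AwayTeam = l, l ✓
(Referee=210, Score=11, HomeTeam=U12): row 3 → AwayTeam = c ✓
(Referee=214, Score=11, HomeTeam=U12): rows 5, 13 → AwayTeam = o, o ✓
(Referee=210, Score=11, HomeTeam=U78): row 6 → AwayTeam = h ✓
(Referee=210, Score=19, HomeTeam=U72): row 7 → AwayTeam = t ✓
(Referee=220, Score=11, HomeTeam=U12): row 8 → AwayTeam = j ✓
(Referee=214, Score=11, HomeTeam=U78): row 9 → AwayTeam = e ✓
(Referee=210, Score=19, HomeTeam=U78): row 10 → AwayTeam = i ✓
(Referee=215, Score=2, HomeTeam=U12): row 11 → AwayTeam = b ✓
(Referee=220, Score=19, HomeTeam=U72): row 12 → AwayTeam = v ✓
(Referee=220, Score=11, HomeTeam=U72): row 15 → AwayTeam = m ✓
(Referee=220, Score=2, HomeTeam=U98): row 16 → AwayTeam = f ✓
(Referee=210, Score=19, HomeTeam=U98): row 17 → AwayTeam = q ✓
(Referee=214, Score=2, HomeTeam=U72): row 18 → AwayTeam = b ✓
Every {Referee, Score, HomeTeam} value is associated with a single AwayTeam value, so {Referee, Score, HomeTeam} → AwayTeam holds.

Yes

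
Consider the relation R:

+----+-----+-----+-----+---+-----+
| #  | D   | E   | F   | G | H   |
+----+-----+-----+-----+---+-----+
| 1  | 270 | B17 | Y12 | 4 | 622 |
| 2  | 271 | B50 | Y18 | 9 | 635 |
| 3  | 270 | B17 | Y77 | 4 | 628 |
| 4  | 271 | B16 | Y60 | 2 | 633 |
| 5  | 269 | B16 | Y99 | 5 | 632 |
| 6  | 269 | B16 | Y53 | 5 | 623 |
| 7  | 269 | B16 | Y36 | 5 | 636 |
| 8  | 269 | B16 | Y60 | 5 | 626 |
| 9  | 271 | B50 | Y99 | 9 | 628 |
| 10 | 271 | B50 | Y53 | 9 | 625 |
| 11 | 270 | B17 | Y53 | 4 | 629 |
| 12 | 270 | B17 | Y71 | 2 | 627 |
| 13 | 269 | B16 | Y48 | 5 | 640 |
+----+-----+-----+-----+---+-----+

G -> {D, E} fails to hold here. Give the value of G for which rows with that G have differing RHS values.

2

G=4: rows 1, 3, 11 → {D,E} = (270, B17), (270, B17), (270, B17) ✓
G=9: rows 2, 9, 10 → {D,E} = (271, B50), (271, B50), (271, B50) ✓
G=2: rows 4, 12 → {D,E} takes values {(271, B16), (270, B17)} — violation
G=5: rows 5, 6, 7, 8, 13 → {D,E} = (269, B16), (269, B16), (269, B16), (269, B16), (269, B16) ✓
The only G value with inconsistent RHS is G=2.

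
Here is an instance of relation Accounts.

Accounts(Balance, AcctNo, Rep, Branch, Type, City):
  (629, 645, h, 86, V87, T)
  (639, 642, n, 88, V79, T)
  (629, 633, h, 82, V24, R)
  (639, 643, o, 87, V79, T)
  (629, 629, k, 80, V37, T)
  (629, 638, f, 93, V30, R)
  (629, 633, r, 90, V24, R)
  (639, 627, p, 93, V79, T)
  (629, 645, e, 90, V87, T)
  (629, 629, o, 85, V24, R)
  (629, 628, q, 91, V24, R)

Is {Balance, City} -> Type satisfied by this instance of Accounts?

(Balance=629, City=T): 3 rows → Type takes values {V87, V37} — violation
(Balance=639, City=T): 3 rows → Type = V79, V79, V79 ✓
(Balance=629, City=R): 5 rows → Type takes values {V24, V30} — violation
Two rows agree on {Balance, City} but differ on Type, so {Balance, City} -> Type does not hold.

No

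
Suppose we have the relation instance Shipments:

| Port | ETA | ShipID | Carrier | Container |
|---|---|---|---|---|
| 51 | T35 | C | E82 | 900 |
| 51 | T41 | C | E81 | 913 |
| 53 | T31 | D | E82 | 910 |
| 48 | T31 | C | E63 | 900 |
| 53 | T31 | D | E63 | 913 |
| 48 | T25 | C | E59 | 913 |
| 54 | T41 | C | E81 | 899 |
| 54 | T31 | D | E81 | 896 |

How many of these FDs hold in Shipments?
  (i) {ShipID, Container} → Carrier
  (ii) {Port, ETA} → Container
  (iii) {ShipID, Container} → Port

(i) {ShipID, Container} → Carrier: (ShipID=C, Container=900): 2 rows → Carrier takes values {E82, E63} — violation; (ShipID=C, Container=913): 2 rows → Carrier takes values {E81, E59} — violation — fails.
(ii) {Port, ETA} → Container: (Port=53, ETA=T31): 2 rows → Container takes values {910, 913} — violation — fails.
(iii) {ShipID, Container} → Port: (ShipID=C, Container=900): 2 rows → Port takes values {51, 48} — violation; (ShipID=C, Container=913): 2 rows → Port takes values {51, 48} — violation — fails.
None of the 3 dependencies hold.

0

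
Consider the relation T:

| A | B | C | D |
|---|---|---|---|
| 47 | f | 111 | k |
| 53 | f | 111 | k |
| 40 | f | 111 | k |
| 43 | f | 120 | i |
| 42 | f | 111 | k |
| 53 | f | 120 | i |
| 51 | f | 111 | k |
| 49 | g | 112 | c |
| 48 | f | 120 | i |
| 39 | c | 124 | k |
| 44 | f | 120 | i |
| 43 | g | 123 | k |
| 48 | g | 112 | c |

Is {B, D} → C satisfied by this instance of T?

Yes

(B=f, D=k): 5 rows → C = 111, 111, 111, 111, 111 ✓
(B=f, D=i): 4 rows → C = 120, 120, 120, 120 ✓
(B=g, D=c): 2 rows → C = 112, 112 ✓
(B=c, D=k): 1 row → C = 124 ✓
(B=g, D=k): 1 row → C = 123 ✓
Every {B, D} value is associated with a single C value, so {B, D} → C holds.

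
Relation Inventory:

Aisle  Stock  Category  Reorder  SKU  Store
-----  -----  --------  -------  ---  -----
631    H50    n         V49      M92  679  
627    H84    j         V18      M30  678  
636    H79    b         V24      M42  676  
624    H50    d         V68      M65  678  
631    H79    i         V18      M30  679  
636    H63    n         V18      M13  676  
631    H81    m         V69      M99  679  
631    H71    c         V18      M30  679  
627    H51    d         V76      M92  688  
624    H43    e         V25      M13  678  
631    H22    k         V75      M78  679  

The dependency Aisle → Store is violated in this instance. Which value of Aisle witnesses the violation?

Aisle=631: 5 rows → Store = 679, 679, 679, 679, 679 ✓
Aisle=627: 2 rows → Store takes values {678, 688} — violation
Aisle=636: 2 rows → Store = 676, 676 ✓
Aisle=624: 2 rows → Store = 678, 678 ✓
The only Aisle value with inconsistent Store is Aisle=627.

627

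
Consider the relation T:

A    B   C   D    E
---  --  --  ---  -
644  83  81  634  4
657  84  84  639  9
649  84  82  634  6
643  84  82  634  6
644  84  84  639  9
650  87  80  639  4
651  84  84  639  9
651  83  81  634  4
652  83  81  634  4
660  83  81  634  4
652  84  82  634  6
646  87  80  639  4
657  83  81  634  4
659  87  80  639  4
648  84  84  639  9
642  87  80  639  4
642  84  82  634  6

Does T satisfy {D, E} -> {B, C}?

Yes

(D=634, E=4): 5 rows → {B,C} = (83, 81), (83, 81), (83, 81), (83, 81), (83, 81) ✓
(D=639, E=9): 4 rows → {B,C} = (84, 84), (84, 84), (84, 84), (84, 84) ✓
(D=634, E=6): 4 rows → {B,C} = (84, 82), (84, 82), (84, 82), (84, 82) ✓
(D=639, E=4): 4 rows → {B,C} = (87, 80), (87, 80), (87, 80), (87, 80) ✓
Every {D, E} value is associated with a single {B, C} value, so {D, E} -> {B, C} holds.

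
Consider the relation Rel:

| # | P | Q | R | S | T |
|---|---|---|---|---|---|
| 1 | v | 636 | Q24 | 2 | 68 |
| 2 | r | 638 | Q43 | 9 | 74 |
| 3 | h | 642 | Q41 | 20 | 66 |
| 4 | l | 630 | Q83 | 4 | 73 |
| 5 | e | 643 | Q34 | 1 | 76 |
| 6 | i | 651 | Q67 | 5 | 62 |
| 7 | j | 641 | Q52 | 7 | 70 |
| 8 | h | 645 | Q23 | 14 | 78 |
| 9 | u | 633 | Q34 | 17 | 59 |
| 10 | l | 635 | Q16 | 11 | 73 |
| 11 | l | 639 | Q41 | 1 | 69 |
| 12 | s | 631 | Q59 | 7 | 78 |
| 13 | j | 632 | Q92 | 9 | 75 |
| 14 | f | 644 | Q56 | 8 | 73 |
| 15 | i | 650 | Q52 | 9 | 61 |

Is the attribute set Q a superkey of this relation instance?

All 15 rows have distinct Q values, so Q → (all attributes) holds and Q is a superkey.

Yes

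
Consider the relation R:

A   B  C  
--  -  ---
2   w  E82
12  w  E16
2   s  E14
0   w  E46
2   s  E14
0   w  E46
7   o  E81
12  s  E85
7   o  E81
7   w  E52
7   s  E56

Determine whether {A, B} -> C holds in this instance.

Yes

(A=2, B=w): 1 row → C = E82 ✓
(A=12, B=w): 1 row → C = E16 ✓
(A=2, B=s): 2 rows → C = E14, E14 ✓
(A=0, B=w): 2 rows → C = E46, E46 ✓
(A=7, B=o): 2 rows → C = E81, E81 ✓
(A=12, B=s): 1 row → C = E85 ✓
(A=7, B=w): 1 row → C = E52 ✓
(A=7, B=s): 1 row → C = E56 ✓
Every {A, B} value is associated with a single C value, so {A, B} -> C holds.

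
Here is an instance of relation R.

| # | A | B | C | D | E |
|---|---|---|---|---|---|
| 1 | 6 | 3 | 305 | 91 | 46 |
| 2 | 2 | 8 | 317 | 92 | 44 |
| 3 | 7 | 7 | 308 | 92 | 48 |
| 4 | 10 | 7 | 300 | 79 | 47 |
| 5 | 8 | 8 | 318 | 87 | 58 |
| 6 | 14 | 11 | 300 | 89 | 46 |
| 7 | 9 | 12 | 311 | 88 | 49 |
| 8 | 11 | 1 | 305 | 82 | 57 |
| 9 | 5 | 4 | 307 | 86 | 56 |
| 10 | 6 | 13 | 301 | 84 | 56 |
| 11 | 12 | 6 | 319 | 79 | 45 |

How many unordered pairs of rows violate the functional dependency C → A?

2

C=305: violating pairs (1,8) — 1 pair.
C=300: violating pairs (4,6) — 1 pair.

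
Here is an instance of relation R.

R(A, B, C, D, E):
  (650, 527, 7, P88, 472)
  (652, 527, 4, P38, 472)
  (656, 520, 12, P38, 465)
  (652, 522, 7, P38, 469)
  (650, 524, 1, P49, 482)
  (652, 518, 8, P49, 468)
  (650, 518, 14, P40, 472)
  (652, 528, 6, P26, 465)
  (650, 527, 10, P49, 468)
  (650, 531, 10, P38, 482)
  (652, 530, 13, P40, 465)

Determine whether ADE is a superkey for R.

All 11 rows have distinct ADE values, so ADE → (all attributes) holds and ADE is a superkey.

Yes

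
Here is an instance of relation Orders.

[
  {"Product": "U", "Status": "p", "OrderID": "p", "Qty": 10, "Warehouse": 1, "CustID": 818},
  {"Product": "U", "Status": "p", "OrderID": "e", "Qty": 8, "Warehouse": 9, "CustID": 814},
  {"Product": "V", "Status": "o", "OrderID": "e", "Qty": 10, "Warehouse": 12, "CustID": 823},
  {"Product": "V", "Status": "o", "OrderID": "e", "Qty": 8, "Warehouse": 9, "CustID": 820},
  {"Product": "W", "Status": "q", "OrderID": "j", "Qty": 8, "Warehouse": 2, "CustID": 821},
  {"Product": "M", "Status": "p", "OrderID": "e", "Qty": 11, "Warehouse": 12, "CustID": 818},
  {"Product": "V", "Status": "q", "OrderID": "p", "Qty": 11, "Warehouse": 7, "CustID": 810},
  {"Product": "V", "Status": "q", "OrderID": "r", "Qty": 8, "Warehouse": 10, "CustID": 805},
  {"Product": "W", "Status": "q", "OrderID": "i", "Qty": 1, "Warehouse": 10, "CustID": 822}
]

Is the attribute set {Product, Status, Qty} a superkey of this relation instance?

Yes

All 9 rows have distinct {Product, Status, Qty} values, so {Product, Status, Qty} → (all attributes) holds and {Product, Status, Qty} is a superkey.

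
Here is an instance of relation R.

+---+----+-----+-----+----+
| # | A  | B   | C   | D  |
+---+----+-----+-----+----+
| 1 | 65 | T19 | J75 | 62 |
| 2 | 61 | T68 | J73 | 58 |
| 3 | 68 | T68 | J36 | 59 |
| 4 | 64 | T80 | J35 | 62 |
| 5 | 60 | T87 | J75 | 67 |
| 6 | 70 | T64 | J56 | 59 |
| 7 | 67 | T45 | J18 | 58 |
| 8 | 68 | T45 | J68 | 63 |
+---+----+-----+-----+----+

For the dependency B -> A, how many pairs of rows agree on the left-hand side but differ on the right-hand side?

B=T68: violating pairs (2,3) — 1 pair.
B=T45: violating pairs (7,8) — 1 pair.

2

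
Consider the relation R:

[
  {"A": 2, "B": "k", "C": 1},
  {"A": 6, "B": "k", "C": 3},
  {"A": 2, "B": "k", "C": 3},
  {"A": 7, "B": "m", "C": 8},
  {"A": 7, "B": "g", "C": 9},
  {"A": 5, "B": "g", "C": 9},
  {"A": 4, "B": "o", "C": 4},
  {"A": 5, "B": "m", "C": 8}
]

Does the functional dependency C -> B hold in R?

Yes

C=1: 1 row → B = k ✓
C=3: 2 rows → B = k, k ✓
C=8: 2 rows → B = m, m ✓
C=9: 2 rows → B = g, g ✓
C=4: 1 row → B = o ✓
Every C value is associated with a single B value, so C -> B holds.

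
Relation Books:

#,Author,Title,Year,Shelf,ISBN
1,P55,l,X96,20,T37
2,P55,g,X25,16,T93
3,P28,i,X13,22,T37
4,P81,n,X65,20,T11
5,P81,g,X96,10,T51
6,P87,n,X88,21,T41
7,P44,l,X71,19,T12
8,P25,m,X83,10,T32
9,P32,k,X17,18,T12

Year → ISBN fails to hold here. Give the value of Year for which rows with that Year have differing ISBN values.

Year=X96: rows 1, 5 → ISBN takes values {T37, T51} — violation
Year=X25: row 2 → ISBN = T93 ✓
Year=X13: row 3 → ISBN = T37 ✓
Year=X65: row 4 → ISBN = T11 ✓
Year=X88: row 6 → ISBN = T41 ✓
Year=X71: row 7 → ISBN = T12 ✓
Year=X83: row 8 → ISBN = T32 ✓
Year=X17: row 9 → ISBN = T12 ✓
The only Year value with inconsistent ISBN is Year=X96.

X96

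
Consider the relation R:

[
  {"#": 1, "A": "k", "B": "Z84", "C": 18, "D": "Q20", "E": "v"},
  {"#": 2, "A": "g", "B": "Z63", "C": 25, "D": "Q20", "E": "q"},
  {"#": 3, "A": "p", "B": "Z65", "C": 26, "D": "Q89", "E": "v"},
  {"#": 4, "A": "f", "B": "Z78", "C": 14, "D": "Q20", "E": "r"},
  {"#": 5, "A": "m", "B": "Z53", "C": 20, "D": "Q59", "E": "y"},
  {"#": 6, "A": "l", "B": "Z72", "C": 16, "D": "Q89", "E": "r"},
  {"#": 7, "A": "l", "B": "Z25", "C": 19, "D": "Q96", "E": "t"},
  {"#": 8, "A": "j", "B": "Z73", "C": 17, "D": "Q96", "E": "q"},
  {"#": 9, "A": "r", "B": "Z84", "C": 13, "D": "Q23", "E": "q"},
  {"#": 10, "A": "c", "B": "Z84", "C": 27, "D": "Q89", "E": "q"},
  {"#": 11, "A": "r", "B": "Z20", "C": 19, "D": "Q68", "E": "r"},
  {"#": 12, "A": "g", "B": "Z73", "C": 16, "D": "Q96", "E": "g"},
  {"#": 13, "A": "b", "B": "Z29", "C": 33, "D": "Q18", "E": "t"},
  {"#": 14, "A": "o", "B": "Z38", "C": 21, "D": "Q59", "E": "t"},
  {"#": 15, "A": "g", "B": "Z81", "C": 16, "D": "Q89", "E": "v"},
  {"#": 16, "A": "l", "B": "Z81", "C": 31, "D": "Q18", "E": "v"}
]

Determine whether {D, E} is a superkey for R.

No

Rows 3 and 15 have the same {D, E} value (D=Q89, E=v) but are distinct tuples, so {D, E} does not determine every attribute — not a superkey.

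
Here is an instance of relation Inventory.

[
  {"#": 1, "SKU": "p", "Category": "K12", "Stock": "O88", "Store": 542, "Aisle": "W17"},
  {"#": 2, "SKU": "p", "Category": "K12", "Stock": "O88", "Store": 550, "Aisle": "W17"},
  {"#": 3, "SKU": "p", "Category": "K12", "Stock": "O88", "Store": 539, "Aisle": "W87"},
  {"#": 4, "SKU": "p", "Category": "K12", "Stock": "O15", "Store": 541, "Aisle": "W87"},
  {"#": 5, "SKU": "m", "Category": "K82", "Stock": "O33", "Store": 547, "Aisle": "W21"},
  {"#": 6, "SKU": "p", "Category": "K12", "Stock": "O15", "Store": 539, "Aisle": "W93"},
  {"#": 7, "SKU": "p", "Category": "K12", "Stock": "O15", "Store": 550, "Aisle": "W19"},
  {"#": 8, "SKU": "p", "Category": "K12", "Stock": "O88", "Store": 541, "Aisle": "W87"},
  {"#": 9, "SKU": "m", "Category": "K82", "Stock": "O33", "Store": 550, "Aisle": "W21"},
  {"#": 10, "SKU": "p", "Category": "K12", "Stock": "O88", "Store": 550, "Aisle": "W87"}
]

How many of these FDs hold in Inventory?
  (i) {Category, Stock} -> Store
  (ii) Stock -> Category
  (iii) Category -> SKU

(i) {Category, Stock} -> Store: (Category=K12, Stock=O88): rows 1, 2, 3, 8, 10 → Store takes values {542, 550, 539, 541} — violation; (Category=K12, Stock=O15): rows 4, 6, 7 → Store takes values {541, 539, 550} — violation; (Category=K82, Stock=O33): rows 5, 9 → Store takes values {547, 550} — violation — fails.
(ii) Stock -> Category: every LHS value maps to a single RHS value — holds.
(iii) Category -> SKU: every LHS value maps to a single RHS value — holds.
2 of the 3 dependencies hold.

2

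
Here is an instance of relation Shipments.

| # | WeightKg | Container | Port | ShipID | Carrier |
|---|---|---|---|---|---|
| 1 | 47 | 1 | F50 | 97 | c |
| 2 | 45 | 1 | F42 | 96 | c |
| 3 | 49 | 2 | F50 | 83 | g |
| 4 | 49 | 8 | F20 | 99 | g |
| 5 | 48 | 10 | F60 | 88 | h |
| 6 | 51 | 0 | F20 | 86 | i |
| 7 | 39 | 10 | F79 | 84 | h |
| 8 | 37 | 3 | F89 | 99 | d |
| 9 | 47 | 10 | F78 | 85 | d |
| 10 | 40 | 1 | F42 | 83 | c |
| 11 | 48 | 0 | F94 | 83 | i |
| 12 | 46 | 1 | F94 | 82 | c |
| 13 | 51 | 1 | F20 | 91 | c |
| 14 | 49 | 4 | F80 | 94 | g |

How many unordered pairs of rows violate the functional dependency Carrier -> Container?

4

Carrier=c: all 5 rows agree on Container — 0 pairs.
Carrier=g: violating pairs (3,4), (3,14), (4,14) — 3 pairs.
Carrier=h: all 2 rows agree on Container — 0 pairs.
Carrier=i: all 2 rows agree on Container — 0 pairs.
Carrier=d: violating pairs (8,9) — 1 pair.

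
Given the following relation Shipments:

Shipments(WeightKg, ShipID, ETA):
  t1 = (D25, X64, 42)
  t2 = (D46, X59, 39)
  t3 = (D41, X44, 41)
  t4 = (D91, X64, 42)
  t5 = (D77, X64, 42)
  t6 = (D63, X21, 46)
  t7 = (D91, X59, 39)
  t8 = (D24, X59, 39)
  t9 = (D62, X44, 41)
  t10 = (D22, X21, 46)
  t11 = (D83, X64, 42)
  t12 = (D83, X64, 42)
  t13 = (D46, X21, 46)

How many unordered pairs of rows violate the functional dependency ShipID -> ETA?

0

ShipID=X64: all 5 rows agree on ETA — 0 pairs.
ShipID=X59: all 3 rows agree on ETA — 0 pairs.
ShipID=X44: all 2 rows agree on ETA — 0 pairs.
ShipID=X21: all 3 rows agree on ETA — 0 pairs.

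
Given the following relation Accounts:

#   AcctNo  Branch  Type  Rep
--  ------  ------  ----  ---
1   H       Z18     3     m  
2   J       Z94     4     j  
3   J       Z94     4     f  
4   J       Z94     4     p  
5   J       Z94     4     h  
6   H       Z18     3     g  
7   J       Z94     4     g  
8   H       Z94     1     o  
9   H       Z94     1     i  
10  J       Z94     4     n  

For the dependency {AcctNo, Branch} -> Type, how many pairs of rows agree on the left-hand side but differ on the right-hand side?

0

(AcctNo=H, Branch=Z18): all 2 rows agree on Type — 0 pairs.
(AcctNo=J, Branch=Z94): all 6 rows agree on Type — 0 pairs.
(AcctNo=H, Branch=Z94): all 2 rows agree on Type — 0 pairs.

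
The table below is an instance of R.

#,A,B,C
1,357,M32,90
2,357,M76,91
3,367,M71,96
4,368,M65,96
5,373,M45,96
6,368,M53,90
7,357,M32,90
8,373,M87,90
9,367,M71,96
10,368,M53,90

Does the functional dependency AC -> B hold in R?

Yes

(A=357, C=90): rows 1, 7 → B = M32, M32 ✓
(A=357, C=91): row 2 → B = M76 ✓
(A=367, C=96): rows 3, 9 → B = M71, M71 ✓
(A=368, C=96): row 4 → B = M65 ✓
(A=373, C=96): row 5 → B = M45 ✓
(A=368, C=90): rows 6, 10 → B = M53, M53 ✓
(A=373, C=90): row 8 → B = M87 ✓
Every AC value is associated with a single B value, so AC -> B holds.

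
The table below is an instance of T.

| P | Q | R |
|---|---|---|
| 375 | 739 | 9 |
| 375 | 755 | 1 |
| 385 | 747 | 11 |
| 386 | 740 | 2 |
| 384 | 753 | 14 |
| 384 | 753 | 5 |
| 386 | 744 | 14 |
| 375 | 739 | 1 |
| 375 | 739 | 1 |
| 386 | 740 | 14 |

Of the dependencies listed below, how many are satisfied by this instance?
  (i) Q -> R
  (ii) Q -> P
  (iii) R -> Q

(i) Q -> R: Q=739: 3 rows → R takes values {9, 1} — violation; Q=740: 2 rows → R takes values {2, 14} — violation; Q=753: 2 rows → R takes values {14, 5} — violation — fails.
(ii) Q -> P: every LHS value maps to a single RHS value — holds.
(iii) R -> Q: R=1: 3 rows → Q takes values {755, 739} — violation; R=14: 3 rows → Q takes values {753, 744, 740} — violation — fails.
1 of the 3 dependencies holds.

1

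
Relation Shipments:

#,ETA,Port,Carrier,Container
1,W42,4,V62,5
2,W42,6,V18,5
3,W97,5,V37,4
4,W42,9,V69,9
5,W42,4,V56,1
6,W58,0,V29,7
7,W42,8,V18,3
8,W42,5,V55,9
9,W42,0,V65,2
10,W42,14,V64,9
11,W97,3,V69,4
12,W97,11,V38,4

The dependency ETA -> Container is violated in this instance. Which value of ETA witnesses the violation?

W42

ETA=W42: rows 1, 2, 4, 5, 7, 8, 9, 10 → Container takes values {5, 9, 1, 3, 2} — violation
ETA=W97: rows 3, 11, 12 → Container = 4, 4, 4 ✓
ETA=W58: row 6 → Container = 7 ✓
The only ETA value with inconsistent Container is ETA=W42.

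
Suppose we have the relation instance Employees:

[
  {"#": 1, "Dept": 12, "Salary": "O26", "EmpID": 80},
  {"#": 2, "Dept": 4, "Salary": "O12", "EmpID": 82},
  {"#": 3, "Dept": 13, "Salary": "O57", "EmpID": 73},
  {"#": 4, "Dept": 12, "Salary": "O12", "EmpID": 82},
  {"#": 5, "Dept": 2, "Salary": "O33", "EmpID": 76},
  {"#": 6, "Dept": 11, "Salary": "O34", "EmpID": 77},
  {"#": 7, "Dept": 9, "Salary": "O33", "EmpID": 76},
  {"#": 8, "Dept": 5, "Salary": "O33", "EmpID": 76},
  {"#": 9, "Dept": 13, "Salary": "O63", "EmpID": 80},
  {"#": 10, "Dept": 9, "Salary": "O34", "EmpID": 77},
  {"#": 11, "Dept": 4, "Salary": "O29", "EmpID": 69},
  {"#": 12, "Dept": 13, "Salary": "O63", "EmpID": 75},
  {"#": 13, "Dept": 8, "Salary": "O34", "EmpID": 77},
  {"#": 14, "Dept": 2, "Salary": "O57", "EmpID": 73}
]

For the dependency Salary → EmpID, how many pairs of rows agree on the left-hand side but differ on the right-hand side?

Salary=O12: all 2 rows agree on EmpID — 0 pairs.
Salary=O57: all 2 rows agree on EmpID — 0 pairs.
Salary=O33: all 3 rows agree on EmpID — 0 pairs.
Salary=O34: all 3 rows agree on EmpID — 0 pairs.
Salary=O63: violating pairs (9,12) — 1 pair.

1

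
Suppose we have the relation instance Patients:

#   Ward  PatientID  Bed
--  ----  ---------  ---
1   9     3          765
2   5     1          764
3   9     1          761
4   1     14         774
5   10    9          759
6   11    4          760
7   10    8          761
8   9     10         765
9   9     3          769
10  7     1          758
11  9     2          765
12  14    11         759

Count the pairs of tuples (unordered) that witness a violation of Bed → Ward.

2

Bed=765: all 3 rows agree on Ward — 0 pairs.
Bed=761: violating pairs (3,7) — 1 pair.
Bed=759: violating pairs (5,12) — 1 pair.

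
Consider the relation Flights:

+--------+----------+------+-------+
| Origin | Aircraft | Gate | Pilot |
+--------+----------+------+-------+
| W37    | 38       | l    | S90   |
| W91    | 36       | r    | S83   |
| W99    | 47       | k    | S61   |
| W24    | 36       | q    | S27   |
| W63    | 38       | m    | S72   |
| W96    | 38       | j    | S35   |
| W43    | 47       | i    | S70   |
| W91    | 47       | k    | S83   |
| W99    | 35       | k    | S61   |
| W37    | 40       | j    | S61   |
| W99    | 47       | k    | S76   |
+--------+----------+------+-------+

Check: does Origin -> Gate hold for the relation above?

No

Origin=W37: 2 rows → Gate takes values {l, j} — violation
Origin=W91: 2 rows → Gate takes values {r, k} — violation
Origin=W99: 3 rows → Gate = k, k, k ✓
Origin=W24: 1 row → Gate = q ✓
Origin=W63: 1 row → Gate = m ✓
Origin=W96: 1 row → Gate = j ✓
Origin=W43: 1 row → Gate = i ✓
Two rows agree on Origin but differ on Gate, so Origin -> Gate does not hold.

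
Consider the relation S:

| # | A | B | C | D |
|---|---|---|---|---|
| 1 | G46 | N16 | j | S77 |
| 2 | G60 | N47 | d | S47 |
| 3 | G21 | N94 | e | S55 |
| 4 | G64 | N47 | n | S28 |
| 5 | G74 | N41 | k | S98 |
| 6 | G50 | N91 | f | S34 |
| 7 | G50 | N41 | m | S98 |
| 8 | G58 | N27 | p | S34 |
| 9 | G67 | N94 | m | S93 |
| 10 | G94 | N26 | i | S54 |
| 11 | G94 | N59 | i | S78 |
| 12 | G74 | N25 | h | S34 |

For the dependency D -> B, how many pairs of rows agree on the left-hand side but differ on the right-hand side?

D=S98: all 2 rows agree on B — 0 pairs.
D=S34: violating pairs (6,8), (6,12), (8,12) — 3 pairs.

3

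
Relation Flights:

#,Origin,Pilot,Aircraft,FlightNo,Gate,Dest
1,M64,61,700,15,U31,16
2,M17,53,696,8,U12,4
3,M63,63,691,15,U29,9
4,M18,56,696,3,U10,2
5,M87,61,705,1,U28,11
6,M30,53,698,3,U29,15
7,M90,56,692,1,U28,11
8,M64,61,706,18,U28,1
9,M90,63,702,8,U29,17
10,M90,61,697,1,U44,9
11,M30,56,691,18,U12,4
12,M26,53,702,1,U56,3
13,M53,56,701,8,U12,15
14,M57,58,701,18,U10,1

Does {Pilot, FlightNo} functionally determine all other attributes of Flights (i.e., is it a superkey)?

No

Rows 5 and 10 have the same {Pilot, FlightNo} value (Pilot=61, FlightNo=1) but are distinct tuples, so {Pilot, FlightNo} does not determine every attribute — not a superkey.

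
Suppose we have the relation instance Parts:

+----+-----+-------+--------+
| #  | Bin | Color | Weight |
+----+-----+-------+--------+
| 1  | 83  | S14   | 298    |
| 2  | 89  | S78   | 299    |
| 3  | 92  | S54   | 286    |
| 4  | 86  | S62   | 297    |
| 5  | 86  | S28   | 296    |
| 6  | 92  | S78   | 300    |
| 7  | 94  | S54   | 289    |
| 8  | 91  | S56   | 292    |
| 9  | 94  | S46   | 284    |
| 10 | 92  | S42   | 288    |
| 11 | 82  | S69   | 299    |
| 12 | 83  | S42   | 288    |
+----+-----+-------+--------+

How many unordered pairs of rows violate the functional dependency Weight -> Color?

Weight=299: violating pairs (2,11) — 1 pair.
Weight=288: all 2 rows agree on Color — 0 pairs.

1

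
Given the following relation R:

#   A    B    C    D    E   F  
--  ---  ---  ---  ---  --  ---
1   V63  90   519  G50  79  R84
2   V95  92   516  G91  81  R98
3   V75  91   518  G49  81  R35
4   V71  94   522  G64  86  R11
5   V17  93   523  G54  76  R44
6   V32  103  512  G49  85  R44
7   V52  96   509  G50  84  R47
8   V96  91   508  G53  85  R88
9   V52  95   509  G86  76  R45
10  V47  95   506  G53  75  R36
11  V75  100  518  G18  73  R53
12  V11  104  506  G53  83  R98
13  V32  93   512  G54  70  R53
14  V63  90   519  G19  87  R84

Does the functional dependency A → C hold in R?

A=V63: rows 1, 14 → C = 519, 519 ✓
A=V95: row 2 → C = 516 ✓
A=V75: rows 3, 11 → C = 518, 518 ✓
A=V71: row 4 → C = 522 ✓
A=V17: row 5 → C = 523 ✓
A=V32: rows 6, 13 → C = 512, 512 ✓
A=V52: rows 7, 9 → C = 509, 509 ✓
A=V96: row 8 → C = 508 ✓
A=V47: row 10 → C = 506 ✓
A=V11: row 12 → C = 506 ✓
Every A value is associated with a single C value, so A → C holds.

Yes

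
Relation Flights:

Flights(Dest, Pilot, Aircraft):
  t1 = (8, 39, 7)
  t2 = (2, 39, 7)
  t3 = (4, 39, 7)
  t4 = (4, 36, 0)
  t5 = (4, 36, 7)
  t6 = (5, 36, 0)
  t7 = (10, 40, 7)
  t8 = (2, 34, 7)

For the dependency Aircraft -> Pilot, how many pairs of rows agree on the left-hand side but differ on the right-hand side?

Aircraft=7: violating pairs (1,5), (1,7), (1,8), (2,5), (2,7), (2,8), (3,5), (3,7), (3,8), (5,7), (5,8), (7,8) — 12 pairs.
Aircraft=0: all 2 rows agree on Pilot — 0 pairs.

12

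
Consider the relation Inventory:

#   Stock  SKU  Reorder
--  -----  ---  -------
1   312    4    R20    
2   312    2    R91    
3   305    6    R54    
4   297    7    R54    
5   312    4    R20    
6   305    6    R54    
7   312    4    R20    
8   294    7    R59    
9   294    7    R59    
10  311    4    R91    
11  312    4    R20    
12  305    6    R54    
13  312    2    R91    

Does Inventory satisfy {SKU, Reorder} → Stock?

Yes

(SKU=4, Reorder=R20): rows 1, 5, 7, 11 → Stock = 312, 312, 312, 312 ✓
(SKU=2, Reorder=R91): rows 2, 13 → Stock = 312, 312 ✓
(SKU=6, Reorder=R54): rows 3, 6, 12 → Stock = 305, 305, 305 ✓
(SKU=7, Reorder=R54): row 4 → Stock = 297 ✓
(SKU=7, Reorder=R59): rows 8, 9 → Stock = 294, 294 ✓
(SKU=4, Reorder=R91): row 10 → Stock = 311 ✓
Every {SKU, Reorder} value is associated with a single Stock value, so {SKU, Reorder} → Stock holds.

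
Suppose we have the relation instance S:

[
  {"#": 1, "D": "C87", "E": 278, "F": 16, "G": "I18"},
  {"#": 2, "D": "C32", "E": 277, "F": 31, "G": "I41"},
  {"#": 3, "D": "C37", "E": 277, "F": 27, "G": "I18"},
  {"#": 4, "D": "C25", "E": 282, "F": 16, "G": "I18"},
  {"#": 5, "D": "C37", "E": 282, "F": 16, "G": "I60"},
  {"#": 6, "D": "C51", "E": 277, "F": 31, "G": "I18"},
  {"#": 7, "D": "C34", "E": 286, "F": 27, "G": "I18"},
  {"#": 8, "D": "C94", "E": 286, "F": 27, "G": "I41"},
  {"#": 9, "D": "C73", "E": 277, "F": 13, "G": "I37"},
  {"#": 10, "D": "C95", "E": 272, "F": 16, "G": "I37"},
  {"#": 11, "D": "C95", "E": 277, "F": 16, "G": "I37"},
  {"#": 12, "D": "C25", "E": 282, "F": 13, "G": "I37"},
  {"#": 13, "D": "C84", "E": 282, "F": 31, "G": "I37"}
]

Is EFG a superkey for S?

All 13 rows have distinct EFG values, so EFG → (all attributes) holds and EFG is a superkey.

Yes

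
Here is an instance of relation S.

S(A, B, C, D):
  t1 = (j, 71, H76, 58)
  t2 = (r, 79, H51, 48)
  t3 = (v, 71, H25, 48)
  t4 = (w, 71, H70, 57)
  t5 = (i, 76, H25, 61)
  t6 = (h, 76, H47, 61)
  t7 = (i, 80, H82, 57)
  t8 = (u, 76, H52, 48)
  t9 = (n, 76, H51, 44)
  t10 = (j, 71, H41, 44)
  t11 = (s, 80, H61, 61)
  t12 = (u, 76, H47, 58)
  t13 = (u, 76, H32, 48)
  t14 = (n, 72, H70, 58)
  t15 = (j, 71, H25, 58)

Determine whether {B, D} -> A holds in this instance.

(B=71, D=58): rows 1, 15 → A = j, j ✓
(B=79, D=48): row 2 → A = r ✓
(B=71, D=48): row 3 → A = v ✓
(B=71, D=57): row 4 → A = w ✓
(B=76, D=61): rows 5, 6 → A takes values {i, h} — violation
(B=80, D=57): row 7 → A = i ✓
(B=76, D=48): rows 8, 13 → A = u, u ✓
(B=76, D=44): row 9 → A = n ✓
(B=71, D=44): row 10 → A = j ✓
(B=80, D=61): row 11 → A = s ✓
(B=76, D=58): row 12 → A = u ✓
(B=72, D=58): row 14 → A = n ✓
Two rows agree on {B, D} but differ on A, so {B, D} -> A does not hold.

No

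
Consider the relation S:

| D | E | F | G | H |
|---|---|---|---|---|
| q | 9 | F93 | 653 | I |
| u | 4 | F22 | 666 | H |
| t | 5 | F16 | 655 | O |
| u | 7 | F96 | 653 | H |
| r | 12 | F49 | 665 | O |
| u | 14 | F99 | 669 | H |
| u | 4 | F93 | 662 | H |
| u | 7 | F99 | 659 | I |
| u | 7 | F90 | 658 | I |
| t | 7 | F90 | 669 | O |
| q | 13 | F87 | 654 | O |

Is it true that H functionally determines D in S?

No

H=I: 3 rows → D takes values {q, u} — violation
H=H: 4 rows → D = u, u, u, u ✓
H=O: 4 rows → D takes values {t, r, q} — violation
Two rows agree on H but differ on D, so H → D does not hold.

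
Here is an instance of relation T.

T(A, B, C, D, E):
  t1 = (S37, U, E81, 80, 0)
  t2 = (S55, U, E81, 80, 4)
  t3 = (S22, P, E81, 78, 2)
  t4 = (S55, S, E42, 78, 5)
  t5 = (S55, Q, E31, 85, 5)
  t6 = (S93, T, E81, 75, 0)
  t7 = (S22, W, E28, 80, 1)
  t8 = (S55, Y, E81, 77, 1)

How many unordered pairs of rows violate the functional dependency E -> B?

E=0: violating pairs (1,6) — 1 pair.
E=5: violating pairs (4,5) — 1 pair.
E=1: violating pairs (7,8) — 1 pair.

3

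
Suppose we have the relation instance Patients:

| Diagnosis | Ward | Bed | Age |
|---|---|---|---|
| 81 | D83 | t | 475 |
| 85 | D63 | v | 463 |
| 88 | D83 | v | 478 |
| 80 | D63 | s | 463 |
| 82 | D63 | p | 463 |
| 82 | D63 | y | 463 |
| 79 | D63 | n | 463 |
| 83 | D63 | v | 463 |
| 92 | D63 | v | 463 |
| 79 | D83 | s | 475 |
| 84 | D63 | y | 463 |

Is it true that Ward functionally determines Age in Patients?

Ward=D83: 3 rows → Age takes values {475, 478} — violation
Ward=D63: 8 rows → Age = 463, 463, 463, 463, 463, 463, 463, 463 ✓
Two rows agree on Ward but differ on Age, so Ward → Age does not hold.

No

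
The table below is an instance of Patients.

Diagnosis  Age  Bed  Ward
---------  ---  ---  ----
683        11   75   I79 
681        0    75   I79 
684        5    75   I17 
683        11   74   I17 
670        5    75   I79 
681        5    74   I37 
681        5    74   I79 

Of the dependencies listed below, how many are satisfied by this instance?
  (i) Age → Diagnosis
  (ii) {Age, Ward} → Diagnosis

(i) Age → Diagnosis: Age=5: 4 rows → Diagnosis takes values {684, 670, 681} — violation — fails.
(ii) {Age, Ward} → Diagnosis: (Age=5, Ward=I79): 2 rows → Diagnosis takes values {670, 681} — violation — fails.
None of the 2 dependencies hold.

0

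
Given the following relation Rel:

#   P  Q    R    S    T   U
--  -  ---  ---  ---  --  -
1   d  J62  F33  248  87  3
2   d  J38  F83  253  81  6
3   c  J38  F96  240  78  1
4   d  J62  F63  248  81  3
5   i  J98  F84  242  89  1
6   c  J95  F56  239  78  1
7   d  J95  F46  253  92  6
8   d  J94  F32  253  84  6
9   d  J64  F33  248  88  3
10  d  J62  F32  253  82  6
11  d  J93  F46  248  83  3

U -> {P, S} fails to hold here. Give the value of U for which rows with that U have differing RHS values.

1

U=3: rows 1, 4, 9, 11 → {P,S} = (d, 248), (d, 248), (d, 248), (d, 248) ✓
U=6: rows 2, 7, 8, 10 → {P,S} = (d, 253), (d, 253), (d, 253), (d, 253) ✓
U=1: rows 3, 5, 6 → {P,S} takes values {(c, 240), (i, 242), (c, 239)} — violation
The only U value with inconsistent RHS is U=1.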